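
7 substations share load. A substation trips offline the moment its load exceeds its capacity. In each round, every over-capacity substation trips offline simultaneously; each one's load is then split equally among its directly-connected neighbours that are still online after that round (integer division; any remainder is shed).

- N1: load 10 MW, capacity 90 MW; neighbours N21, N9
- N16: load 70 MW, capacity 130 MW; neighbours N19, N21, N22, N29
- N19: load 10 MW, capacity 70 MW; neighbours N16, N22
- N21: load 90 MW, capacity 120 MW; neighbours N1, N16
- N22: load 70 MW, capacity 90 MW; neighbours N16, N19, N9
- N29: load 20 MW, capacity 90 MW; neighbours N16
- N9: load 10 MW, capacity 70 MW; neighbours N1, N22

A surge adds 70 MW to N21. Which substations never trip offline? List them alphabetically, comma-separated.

Round 1 — N21 at 160 > 120. N21 trips offline.
  N21 sheds 160 MW to N1, N16: 80 each.
    N1: 10+80 = 90 ≤ 90
    N16: 70+80 = 150 > 130
Round 2 — N16 trips offline.
  N16 sheds 150 MW to N19, N22, N29: 50 each.
    N19: 10+50 = 60 ≤ 70
    N22: 70+50 = 120 > 90
    N29: 20+50 = 70 ≤ 90
Round 3 — N22 trips offline.
  N22 sheds 120 MW to N19, N9: 60 each.
    N19: 60+60 = 120 > 70
    N9: 10+60 = 70 ≤ 70
Round 4 — N19 trips offline.
  N19 sheds 120 MW: no online neighbours, lost.
No further trips.

N1, N29, N9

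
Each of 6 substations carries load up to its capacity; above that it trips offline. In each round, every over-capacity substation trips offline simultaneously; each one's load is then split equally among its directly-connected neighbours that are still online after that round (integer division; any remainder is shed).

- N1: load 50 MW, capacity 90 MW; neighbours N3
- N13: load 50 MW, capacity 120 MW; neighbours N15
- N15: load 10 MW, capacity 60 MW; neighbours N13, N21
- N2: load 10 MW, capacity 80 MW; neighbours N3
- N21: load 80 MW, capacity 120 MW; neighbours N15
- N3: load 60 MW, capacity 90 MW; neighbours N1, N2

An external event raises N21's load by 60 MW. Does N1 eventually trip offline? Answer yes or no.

Round 1 — N21 at 140 > 120. N21 trips offline.
  N21 sheds 140 MW to N15: 140 each.
    N15: 10+140 = 150 > 60
Round 2 — N15 trips offline.
  N15 sheds 150 MW to N13: 150 each.
    N13: 50+150 = 200 > 120
Round 3 — N13 trips offline.
  N13 sheds 200 MW: no online neighbours, lost.
No further trips.

no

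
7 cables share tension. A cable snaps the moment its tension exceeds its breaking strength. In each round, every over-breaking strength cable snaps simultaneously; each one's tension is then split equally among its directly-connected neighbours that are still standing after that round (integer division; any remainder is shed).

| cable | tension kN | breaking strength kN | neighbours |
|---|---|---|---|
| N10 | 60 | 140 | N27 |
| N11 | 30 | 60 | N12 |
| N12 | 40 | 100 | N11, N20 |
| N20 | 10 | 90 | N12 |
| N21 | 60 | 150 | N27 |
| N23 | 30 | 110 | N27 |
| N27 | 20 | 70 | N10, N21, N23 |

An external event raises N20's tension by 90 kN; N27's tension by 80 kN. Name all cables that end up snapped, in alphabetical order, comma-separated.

Round 1 — N20 at 100 > 90; N27 at 100 > 70. N20, N27 snap.
  N20 sheds 100 kN to N12: 100 each.
    N12: 40+100 = 140 > 100
  N27 sheds 100 kN to N10, N21, N23: 33 each (1 lost).
    N10: 60+33 = 93 ≤ 140
    N21: 60+33 = 93 ≤ 150
    N23: 30+33 = 63 ≤ 110
Round 2 — N12 snaps.
  N12 sheds 140 kN to N11: 140 each.
    N11: 30+140 = 170 > 60
Round 3 — N11 snaps.
  N11 sheds 170 kN: no online neighbours, lost.
No further breaks.

N11, N12, N20, N27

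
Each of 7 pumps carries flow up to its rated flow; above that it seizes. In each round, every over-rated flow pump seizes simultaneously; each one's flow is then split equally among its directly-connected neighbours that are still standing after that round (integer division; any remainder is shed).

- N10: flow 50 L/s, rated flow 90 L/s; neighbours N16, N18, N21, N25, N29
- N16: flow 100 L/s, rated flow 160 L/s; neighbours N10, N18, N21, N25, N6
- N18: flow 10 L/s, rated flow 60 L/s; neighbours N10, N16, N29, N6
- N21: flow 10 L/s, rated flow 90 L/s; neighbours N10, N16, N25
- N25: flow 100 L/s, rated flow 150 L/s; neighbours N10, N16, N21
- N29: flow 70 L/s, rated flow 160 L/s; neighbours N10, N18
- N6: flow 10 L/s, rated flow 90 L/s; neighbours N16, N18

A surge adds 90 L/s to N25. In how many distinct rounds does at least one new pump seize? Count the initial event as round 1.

Round 1 — N25 at 190 > 150. N25 seizes.
  N25 sheds 190 L/s to N10, N16, N21: 63 each (1 lost).
    N10: 50+63 = 113 > 90
    N16: 100+63 = 163 > 160
    N21: 10+63 = 73 ≤ 90
Round 2 — N10, N16 seize.
  N10 sheds 113 L/s to N18, N21, N29: 37 each (2 lost).
    N18: 10+37 = 47 ≤ 60
    N21: 73+37 = 110 > 90
    N29: 70+37 = 107 ≤ 160
  N16 sheds 163 L/s to N18, N21, N6: 54 each (1 lost).
    N18: 47+54 = 101 > 60
    N21: 110+54 = 164 > 90
    N6: 10+54 = 64 ≤ 90
Round 3 — N18, N21 seize.
  N18 sheds 101 L/s to N29, N6: 50 each (1 lost).
    N29: 107+50 = 157 ≤ 160
    N6: 64+50 = 114 > 90
  N21 sheds 164 L/s: no online neighbours, lost.
Round 4 — N6 seizes.
  N6 sheds 114 L/s: no online neighbours, lost.
No further seizures.

4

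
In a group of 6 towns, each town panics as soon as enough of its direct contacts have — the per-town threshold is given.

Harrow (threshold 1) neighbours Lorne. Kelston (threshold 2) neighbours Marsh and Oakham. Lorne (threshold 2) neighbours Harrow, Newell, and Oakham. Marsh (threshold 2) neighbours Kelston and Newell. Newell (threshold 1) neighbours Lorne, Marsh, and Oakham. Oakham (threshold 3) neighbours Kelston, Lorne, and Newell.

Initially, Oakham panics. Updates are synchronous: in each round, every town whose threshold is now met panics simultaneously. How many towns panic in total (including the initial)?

Round 1 — Oakham panics (initial).
Round 2 — checking thresholds:
  Kelston: 1 of 2 neighbours < 2, holds.
  Lorne: 1 of 3 neighbours < 2, holds.
  Newell: 1 of 3 neighbours ≥ 1, panics.
Round 3 — checking thresholds:
  Kelston: 1 of 2 neighbours < 2, holds.
  Lorne: 2 of 3 neighbours ≥ 2, panics.
  Marsh: 1 of 2 neighbours < 2, holds.
Round 4 — checking thresholds:
  Harrow: 1 of 1 neighbours ≥ 1, panics.
  Kelston: 1 of 2 neighbours < 2, holds.
  Marsh: 1 of 2 neighbours < 2, holds.
Round 5 — no new panics; cascade stops.

4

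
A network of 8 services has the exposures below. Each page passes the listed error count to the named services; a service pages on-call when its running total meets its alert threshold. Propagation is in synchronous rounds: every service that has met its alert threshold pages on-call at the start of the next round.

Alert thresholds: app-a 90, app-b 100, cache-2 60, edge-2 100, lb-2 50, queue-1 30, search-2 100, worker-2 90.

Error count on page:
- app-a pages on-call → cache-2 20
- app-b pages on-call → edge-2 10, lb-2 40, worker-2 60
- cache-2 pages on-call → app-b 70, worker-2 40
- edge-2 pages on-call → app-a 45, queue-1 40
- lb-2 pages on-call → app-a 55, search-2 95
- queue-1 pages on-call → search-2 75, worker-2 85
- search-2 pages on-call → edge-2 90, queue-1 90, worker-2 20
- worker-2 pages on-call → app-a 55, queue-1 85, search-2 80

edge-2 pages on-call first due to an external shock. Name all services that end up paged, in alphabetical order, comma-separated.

Round 1 — edge-2 pages on-call (initial).
  app-a: +45 → 45 < 90
  queue-1: +40 → 40 ≥ 30
Round 2 — queue-1 pages on-call.
  search-2: +75 → 75 < 100
  worker-2: +85 → 85 < 90
No further pages.

edge-2, queue-1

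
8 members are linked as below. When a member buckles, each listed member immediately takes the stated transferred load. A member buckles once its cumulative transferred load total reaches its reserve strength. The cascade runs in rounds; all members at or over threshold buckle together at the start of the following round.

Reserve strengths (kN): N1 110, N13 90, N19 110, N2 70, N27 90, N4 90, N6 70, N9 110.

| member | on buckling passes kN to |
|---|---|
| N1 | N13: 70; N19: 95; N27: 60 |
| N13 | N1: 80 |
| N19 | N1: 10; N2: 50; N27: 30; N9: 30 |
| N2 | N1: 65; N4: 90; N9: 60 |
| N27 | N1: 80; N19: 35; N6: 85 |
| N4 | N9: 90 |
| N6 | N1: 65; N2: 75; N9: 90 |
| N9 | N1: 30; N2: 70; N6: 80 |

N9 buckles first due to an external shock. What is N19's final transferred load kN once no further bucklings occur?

95

Round 1 — N9 buckles (initial).
  N1: +30 → 30 < 110
  N2: +70 → 70 ≥ 70
  N6: +80 → 80 ≥ 70
Round 2 — N2, N6 buckle.
  N1: +65+65 → 160 ≥ 110
  N4: +90 → 90 ≥ 90
Round 3 — N1, N4 buckle.
  N13: +70 → 70 < 90
  N19: +95 → 95 < 110
  N27: +60 → 60 < 90
No further bucklings.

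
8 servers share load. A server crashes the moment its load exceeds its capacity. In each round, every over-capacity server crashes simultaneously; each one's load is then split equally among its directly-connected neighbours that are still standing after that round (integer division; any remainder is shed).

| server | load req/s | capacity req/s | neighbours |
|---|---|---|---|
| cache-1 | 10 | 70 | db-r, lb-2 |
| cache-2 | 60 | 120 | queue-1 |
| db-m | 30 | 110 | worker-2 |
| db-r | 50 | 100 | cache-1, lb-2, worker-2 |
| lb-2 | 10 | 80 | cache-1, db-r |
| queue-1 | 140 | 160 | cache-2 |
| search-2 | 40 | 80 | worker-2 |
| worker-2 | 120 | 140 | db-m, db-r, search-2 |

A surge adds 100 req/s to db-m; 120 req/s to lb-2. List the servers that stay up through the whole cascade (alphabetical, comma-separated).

cache-2, queue-1

Round 1 — db-m at 130 > 110; lb-2 at 130 > 80. db-m, lb-2 crash.
  db-m sheds 130 req/s to worker-2: 130 each.
    worker-2: 120+130 = 250 > 140
  lb-2 sheds 130 req/s to cache-1, db-r: 65 each.
    cache-1: 10+65 = 75 > 70
    db-r: 50+65 = 115 > 100
Round 2 — cache-1, db-r, worker-2 crash.
  cache-1 sheds 75 req/s: no online neighbours, lost.
  db-r sheds 115 req/s: no online neighbours, lost.
  worker-2 sheds 250 req/s to search-2: 250 each.
    search-2: 40+250 = 290 > 80
Round 3 — search-2 crashes.
  search-2 sheds 290 req/s: no online neighbours, lost.
No further crashes.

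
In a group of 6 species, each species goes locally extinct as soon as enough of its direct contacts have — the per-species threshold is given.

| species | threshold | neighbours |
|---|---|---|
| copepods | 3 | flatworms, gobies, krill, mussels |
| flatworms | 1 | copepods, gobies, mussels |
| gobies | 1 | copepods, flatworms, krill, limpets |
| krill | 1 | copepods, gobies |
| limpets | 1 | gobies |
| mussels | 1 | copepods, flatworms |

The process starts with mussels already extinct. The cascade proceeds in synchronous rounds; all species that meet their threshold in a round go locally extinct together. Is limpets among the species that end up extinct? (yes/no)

Round 1 — mussels goes locally extinct (initial).
Round 2 — checking thresholds:
  copepods: 1 of 4 neighbours < 3, not yet.
  flatworms: 1 of 3 neighbours ≥ 1, goes locally extinct.
Round 3 — checking thresholds:
  copepods: 2 of 4 neighbours < 3, not yet.
  gobies: 1 of 4 neighbours ≥ 1, goes locally extinct.
Round 4 — checking thresholds:
  copepods: 3 of 4 neighbours ≥ 3, goes locally extinct.
  krill: 1 of 2 neighbours ≥ 1, goes locally extinct.
  limpets: 1 of 1 neighbours ≥ 1, goes locally extinct.
Round 5 — no new extinctions; cascade stops.

yes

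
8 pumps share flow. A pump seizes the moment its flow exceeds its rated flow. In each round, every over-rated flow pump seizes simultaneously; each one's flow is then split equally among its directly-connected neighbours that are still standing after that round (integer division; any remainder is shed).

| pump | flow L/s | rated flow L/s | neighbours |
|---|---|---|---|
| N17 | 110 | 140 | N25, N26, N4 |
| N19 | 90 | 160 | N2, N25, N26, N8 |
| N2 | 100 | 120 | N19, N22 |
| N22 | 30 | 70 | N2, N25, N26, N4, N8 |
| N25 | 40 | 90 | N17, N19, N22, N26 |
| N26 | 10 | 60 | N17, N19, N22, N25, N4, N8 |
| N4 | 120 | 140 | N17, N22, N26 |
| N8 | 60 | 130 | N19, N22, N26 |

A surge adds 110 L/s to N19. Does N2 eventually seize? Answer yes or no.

yes

Round 1 — N19 at 200 > 160. N19 seizes.
  N19 sheds 200 L/s to N2, N25, N26, N8: 50 each.
    N2: 100+50 = 150 > 120
    N25: 40+50 = 90 ≤ 90
    N26: 10+50 = 60 ≤ 60
    N8: 60+50 = 110 ≤ 130
Round 2 — N2 seizes.
  N2 sheds 150 L/s to N22: 150 each.
    N22: 30+150 = 180 > 70
Round 3 — N22 seizes.
  N22 sheds 180 L/s to N25, N26, N4, N8: 45 each.
    N25: 90+45 = 135 > 90
    N26: 60+45 = 105 > 60
    N4: 120+45 = 165 > 140
    N8: 110+45 = 155 > 130
Round 4 — N25, N26, N4, N8 seize.
  N25 sheds 135 L/s to N17: 135 each.
    N17: 110+135 = 245 > 140
  N26 sheds 105 L/s to N17: 105 each.
    N17: 245+105 = 350 > 140
  N4 sheds 165 L/s to N17: 165 each.
    N17: 350+165 = 515 > 140
  N8 sheds 155 L/s: no online neighbours, lost.
Round 5 — N17 seizes.
  N17 sheds 515 L/s: no online neighbours, lost.
No further seizures.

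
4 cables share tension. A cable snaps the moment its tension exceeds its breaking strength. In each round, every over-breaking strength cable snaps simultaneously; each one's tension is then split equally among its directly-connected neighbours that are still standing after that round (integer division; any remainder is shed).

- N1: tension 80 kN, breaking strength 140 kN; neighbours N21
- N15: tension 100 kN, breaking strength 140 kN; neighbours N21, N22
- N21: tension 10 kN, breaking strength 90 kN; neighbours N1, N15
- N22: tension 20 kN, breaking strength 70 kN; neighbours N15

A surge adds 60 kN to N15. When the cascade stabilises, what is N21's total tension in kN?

Round 1 — N15 at 160 > 140. N15 snaps.
  N15 sheds 160 kN to N21, N22: 80 each.
    N21: 10+80 = 90 ≤ 90
    N22: 20+80 = 100 > 70
Round 2 — N22 snaps.
  N22 sheds 100 kN: no online neighbours, lost.
No further breaks.

90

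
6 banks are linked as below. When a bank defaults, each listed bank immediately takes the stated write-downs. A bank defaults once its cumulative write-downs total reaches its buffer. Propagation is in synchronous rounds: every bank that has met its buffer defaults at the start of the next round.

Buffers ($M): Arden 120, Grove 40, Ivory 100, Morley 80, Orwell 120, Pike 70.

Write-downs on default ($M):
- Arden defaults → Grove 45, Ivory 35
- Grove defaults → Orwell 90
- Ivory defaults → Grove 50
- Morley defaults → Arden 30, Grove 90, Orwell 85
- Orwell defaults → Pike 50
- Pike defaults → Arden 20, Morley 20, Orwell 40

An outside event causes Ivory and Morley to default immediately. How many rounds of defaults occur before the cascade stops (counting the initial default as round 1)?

Round 1 — Ivory, Morley default (initial).
  Arden: +30 → 30 < 120
  Grove: +50+90 → 140 ≥ 40
  Orwell: +85 → 85 < 120
Round 2 — Grove defaults.
  Orwell: +90 → 175 ≥ 120
Round 3 — Orwell defaults.
  Pike: +50 → 50 < 70
No further defaults.

3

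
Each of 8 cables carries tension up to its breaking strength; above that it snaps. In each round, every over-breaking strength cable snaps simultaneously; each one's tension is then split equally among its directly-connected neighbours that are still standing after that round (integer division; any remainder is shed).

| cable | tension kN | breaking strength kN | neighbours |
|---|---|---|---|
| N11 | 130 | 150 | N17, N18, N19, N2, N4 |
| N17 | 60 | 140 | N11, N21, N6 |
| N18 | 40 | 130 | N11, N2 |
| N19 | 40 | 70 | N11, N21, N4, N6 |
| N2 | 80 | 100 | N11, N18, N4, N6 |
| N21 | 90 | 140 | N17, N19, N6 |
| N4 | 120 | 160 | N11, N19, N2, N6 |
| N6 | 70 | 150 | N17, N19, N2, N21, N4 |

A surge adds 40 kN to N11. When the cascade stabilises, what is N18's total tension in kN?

Round 1 — N11 at 170 > 150. N11 snaps.
  N11 sheds 170 kN to N17, N18, N19, N2, N4: 34 each.
    N17: 60+34 = 94 ≤ 140
    N18: 40+34 = 74 ≤ 130
    N19: 40+34 = 74 > 70
    N2: 80+34 = 114 > 100
    N4: 120+34 = 154 ≤ 160
Round 2 — N19, N2 snap.
  N19 sheds 74 kN to N21, N4, N6: 24 each (2 lost).
    N21: 90+24 = 114 ≤ 140
    N4: 154+24 = 178 > 160
    N6: 70+24 = 94 ≤ 150
  N2 sheds 114 kN to N18, N4, N6: 38 each.
    N18: 74+38 = 112 ≤ 130
    N4: 178+38 = 216 > 160
    N6: 94+38 = 132 ≤ 150
Round 3 — N4 snaps.
  N4 sheds 216 kN to N6: 216 each.
    N6: 132+216 = 348 > 150
Round 4 — N6 snaps.
  N6 sheds 348 kN to N17, N21: 174 each.
    N17: 94+174 = 268 > 140
    N21: 114+174 = 288 > 140
Round 5 — N17, N21 snap.
  N17 sheds 268 kN: no online neighbours, lost.
  N21 sheds 288 kN: no online neighbours, lost.
No further breaks.

112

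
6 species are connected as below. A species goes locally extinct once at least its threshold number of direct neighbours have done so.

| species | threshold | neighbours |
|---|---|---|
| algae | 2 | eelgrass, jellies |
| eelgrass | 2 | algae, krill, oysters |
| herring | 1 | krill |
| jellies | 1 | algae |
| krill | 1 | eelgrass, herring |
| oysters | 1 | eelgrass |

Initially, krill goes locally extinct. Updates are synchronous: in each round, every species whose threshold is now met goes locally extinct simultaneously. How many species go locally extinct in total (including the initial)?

2

Round 1 — krill goes locally extinct (initial).
Round 2 — checking thresholds:
  eelgrass: 1 of 3 neighbours < 2, not yet.
  herring: 1 of 1 neighbours ≥ 1, goes locally extinct.
Round 3 — no new extinctions; cascade stops.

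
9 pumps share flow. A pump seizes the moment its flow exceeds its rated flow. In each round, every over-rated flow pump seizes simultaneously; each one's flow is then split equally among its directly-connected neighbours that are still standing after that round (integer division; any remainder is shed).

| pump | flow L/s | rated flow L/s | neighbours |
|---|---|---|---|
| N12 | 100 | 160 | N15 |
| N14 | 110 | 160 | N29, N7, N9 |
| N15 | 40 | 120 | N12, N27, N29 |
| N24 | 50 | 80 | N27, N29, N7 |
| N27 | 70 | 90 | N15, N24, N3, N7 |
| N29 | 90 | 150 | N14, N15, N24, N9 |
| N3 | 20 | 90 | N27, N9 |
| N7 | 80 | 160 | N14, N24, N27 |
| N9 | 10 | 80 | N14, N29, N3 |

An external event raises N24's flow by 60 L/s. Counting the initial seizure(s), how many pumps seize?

Round 1 — N24 at 110 > 80. N24 seizes.
  N24 sheds 110 L/s to N27, N29, N7: 36 each (2 lost).
    N27: 70+36 = 106 > 90
    N29: 90+36 = 126 ≤ 150
    N7: 80+36 = 116 ≤ 160
Round 2 — N27 seizes.
  N27 sheds 106 L/s to N15, N3, N7: 35 each (1 lost).
    N15: 40+35 = 75 ≤ 120
    N3: 20+35 = 55 ≤ 90
    N7: 116+35 = 151 ≤ 160
No further seizures.

2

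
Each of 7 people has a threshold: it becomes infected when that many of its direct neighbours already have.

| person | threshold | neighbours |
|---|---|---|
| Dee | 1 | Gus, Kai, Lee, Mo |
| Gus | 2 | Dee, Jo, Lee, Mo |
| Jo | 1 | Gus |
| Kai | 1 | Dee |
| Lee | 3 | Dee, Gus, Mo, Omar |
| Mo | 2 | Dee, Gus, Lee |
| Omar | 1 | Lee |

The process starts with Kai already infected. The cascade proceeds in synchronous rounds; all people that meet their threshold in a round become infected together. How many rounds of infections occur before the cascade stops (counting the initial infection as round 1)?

2

Round 1 — Kai becomes infected (initial).
Round 2 — checking thresholds:
  Dee: 1 of 4 neighbours ≥ 1, becomes infected.
Round 3 — no new infections; cascade stops.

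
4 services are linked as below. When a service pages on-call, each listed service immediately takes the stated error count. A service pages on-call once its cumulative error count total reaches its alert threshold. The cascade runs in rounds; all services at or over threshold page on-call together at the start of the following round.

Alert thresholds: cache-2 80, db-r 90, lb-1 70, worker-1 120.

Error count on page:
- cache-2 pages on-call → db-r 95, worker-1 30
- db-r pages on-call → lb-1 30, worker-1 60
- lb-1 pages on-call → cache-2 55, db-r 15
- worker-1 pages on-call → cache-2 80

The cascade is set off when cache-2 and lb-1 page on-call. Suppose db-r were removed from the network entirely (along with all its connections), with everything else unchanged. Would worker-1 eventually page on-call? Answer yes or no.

With db-r removed:
Round 1 — cache-2, lb-1 page on-call (initial).
  worker-1: +30 → 30 < 120
No further pages.

no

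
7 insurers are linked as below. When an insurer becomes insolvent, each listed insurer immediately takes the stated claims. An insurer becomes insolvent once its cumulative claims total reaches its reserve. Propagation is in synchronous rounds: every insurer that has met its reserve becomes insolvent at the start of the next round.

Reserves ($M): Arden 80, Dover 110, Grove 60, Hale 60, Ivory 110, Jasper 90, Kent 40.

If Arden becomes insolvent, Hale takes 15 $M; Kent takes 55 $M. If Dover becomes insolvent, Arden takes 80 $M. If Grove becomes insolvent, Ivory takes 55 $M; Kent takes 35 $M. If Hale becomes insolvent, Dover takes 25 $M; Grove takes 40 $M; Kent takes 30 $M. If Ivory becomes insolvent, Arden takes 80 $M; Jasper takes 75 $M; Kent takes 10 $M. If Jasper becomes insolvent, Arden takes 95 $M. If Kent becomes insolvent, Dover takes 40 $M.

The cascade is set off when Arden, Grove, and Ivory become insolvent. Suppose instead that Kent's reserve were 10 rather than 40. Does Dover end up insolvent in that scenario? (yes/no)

With Kent's reserve at 10:
Round 1 — Arden, Grove, Ivory become insolvent (initial).
  Hale: +15 → 15 < 60
  Jasper: +75 → 75 < 90
  Kent: +55+35+10 → 100 ≥ 10
Round 2 — Kent becomes insolvent.
  Dover: +40 → 40 < 110
No further insolvencies.

no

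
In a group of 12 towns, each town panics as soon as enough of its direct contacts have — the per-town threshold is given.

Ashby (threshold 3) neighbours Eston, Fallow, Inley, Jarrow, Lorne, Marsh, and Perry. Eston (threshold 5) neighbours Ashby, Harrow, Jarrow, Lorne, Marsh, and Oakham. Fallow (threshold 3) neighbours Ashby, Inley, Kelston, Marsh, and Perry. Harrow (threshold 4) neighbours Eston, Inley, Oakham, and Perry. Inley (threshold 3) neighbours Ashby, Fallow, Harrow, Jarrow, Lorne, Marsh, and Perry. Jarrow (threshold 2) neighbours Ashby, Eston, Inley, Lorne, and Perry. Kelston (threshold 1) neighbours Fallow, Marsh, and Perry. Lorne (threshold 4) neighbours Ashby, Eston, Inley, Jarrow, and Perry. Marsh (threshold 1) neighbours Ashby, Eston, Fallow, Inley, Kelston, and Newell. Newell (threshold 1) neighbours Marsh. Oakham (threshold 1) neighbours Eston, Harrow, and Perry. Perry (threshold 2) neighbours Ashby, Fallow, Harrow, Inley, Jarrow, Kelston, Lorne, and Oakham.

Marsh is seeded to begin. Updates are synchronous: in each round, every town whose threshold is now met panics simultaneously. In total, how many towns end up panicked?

3

Round 1 — Marsh panics (initial).
Round 2 — checking thresholds:
  Ashby: 1 of 7 neighbours < 3, not yet.
  Eston: 1 of 6 neighbours < 5, not yet.
  Fallow: 1 of 5 neighbours < 3, not yet.
  Inley: 1 of 7 neighbours < 3, not yet.
  Kelston: 1 of 3 neighbours ≥ 1, panics.
  Newell: 1 of 1 neighbours ≥ 1, panics.
Round 3 — no new panics; cascade stops.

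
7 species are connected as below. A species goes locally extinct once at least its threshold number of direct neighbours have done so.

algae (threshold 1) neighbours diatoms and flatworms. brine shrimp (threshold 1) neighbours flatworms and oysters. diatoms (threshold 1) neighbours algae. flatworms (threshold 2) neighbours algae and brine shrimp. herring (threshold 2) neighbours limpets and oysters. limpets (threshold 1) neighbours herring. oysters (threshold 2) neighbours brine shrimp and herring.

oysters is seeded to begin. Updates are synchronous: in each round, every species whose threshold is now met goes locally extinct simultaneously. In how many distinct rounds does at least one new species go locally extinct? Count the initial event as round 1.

Round 1 — oysters goes locally extinct (initial).
Round 2 — checking thresholds:
  brine shrimp: 1 of 2 neighbours ≥ 1, goes locally extinct.
  herring: 1 of 2 neighbours < 2, not yet.
Round 3 — no new extinctions; cascade stops.

2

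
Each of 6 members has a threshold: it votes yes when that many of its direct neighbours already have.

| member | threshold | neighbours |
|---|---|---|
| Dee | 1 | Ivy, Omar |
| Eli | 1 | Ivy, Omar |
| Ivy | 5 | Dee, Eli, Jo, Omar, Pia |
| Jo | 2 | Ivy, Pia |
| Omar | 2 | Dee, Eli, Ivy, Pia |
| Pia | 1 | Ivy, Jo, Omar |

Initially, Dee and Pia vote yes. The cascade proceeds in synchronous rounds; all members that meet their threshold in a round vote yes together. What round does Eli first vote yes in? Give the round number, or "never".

3

Round 1 — Dee, Pia vote yes (initial).
Round 2 — checking thresholds:
  Ivy: 2 of 5 neighbours < 5, holds.
  Jo: 1 of 2 neighbours < 2, holds.
  Omar: 2 of 4 neighbours ≥ 2, votes yes.
Round 3 — checking thresholds:
  Eli: 1 of 2 neighbours ≥ 1, votes yes.
  Ivy: 3 of 5 neighbours < 5, holds.
  Jo: 1 of 2 neighbours < 2, holds.
Round 4 — no new yes votes; cascade stops.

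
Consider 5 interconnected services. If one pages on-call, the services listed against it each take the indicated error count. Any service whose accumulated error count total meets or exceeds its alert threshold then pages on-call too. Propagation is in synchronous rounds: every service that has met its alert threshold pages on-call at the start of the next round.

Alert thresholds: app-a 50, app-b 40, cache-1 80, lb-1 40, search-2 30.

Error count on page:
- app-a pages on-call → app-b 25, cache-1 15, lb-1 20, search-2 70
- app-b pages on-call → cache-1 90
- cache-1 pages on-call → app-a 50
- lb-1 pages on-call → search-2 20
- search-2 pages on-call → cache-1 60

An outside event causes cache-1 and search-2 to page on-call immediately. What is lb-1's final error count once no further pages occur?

20

Round 1 — cache-1, search-2 page on-call (initial).
  app-a: +50 → 50 ≥ 50
Round 2 — app-a pages on-call.
  app-b: +25 → 25 < 40
  lb-1: +20 → 20 < 40
No further pages.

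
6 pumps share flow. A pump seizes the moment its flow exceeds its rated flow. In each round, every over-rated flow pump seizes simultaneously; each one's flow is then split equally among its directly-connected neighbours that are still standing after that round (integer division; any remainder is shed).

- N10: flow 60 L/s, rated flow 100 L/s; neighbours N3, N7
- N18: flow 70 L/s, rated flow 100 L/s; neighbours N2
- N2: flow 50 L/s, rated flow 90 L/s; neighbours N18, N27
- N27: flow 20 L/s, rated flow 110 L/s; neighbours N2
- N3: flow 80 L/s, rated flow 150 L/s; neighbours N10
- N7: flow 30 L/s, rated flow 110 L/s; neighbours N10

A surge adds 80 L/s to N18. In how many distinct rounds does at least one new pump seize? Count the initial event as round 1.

Round 1 — N18 at 150 > 100. N18 seizes.
  N18 sheds 150 L/s to N2: 150 each.
    N2: 50+150 = 200 > 90
Round 2 — N2 seizes.
  N2 sheds 200 L/s to N27: 200 each.
    N27: 20+200 = 220 > 110
Round 3 — N27 seizes.
  N27 sheds 220 L/s: no online neighbours, lost.
No further seizures.

3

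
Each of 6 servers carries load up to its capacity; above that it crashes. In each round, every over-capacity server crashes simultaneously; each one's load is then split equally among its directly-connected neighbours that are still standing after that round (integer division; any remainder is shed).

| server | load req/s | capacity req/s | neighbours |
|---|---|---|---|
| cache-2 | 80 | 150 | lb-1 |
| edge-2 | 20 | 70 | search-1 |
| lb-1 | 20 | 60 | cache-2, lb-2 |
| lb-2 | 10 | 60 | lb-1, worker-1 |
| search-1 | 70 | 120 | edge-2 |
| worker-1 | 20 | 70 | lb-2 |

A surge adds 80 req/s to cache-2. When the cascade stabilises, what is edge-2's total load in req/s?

20

Round 1 — cache-2 at 160 > 150. cache-2 crashes.
  cache-2 sheds 160 req/s to lb-1: 160 each.
    lb-1: 20+160 = 180 > 60
Round 2 — lb-1 crashes.
  lb-1 sheds 180 req/s to lb-2: 180 each.
    lb-2: 10+180 = 190 > 60
Round 3 — lb-2 crashes.
  lb-2 sheds 190 req/s to worker-1: 190 each.
    worker-1: 20+190 = 210 > 70
Round 4 — worker-1 crashes.
  worker-1 sheds 210 req/s: no online neighbours, lost.
No further crashes.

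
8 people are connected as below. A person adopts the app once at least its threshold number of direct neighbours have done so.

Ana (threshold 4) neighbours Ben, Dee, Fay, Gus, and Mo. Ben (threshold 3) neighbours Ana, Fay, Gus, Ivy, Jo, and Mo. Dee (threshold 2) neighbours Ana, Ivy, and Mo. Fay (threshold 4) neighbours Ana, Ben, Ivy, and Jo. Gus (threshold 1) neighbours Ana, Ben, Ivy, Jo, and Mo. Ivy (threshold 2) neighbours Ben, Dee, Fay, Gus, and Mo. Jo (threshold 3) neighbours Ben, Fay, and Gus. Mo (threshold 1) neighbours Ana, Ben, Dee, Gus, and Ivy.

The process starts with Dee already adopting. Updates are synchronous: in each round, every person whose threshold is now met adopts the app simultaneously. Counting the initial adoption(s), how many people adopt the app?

6

Round 1 — Dee adopts the app (initial).
Round 2 — checking thresholds:
  Ana: 1 of 5 neighbours < 4, not yet.
  Ivy: 1 of 5 neighbours < 2, not yet.
  Mo: 1 of 5 neighbours ≥ 1, adopts the app.
Round 3 — checking thresholds:
  Ana: 2 of 5 neighbours < 4, not yet.
  Ben: 1 of 6 neighbours < 3, not yet.
  Gus: 1 of 5 neighbours ≥ 1, adopts the app.
  Ivy: 2 of 5 neighbours ≥ 2, adopts the app.
Round 4 — checking thresholds:
  Ana: 3 of 5 neighbours < 4, not yet.
  Ben: 3 of 6 neighbours ≥ 3, adopts the app.
  Fay: 1 of 4 neighbours < 4, not yet.
  Jo: 1 of 3 neighbours < 3, not yet.
Round 5 — checking thresholds:
  Ana: 4 of 5 neighbours ≥ 4, adopts the app.
  Fay: 2 of 4 neighbours < 4, not yet.
  Jo: 2 of 3 neighbours < 3, not yet.
Round 6 — no new adoptions; cascade stops.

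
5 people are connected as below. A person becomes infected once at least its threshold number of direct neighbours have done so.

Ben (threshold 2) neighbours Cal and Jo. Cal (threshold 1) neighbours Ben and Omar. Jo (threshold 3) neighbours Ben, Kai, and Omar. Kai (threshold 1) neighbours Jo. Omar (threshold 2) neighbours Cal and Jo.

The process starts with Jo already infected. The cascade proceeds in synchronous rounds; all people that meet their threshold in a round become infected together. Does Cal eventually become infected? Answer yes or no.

no

Round 1 — Jo becomes infected (initial).
Round 2 — checking thresholds:
  Ben: 1 of 2 neighbours < 2, below threshold.
  Kai: 1 of 1 neighbours ≥ 1, becomes infected.
  Omar: 1 of 2 neighbours < 2, below threshold.
Round 3 — no new infections; cascade stops.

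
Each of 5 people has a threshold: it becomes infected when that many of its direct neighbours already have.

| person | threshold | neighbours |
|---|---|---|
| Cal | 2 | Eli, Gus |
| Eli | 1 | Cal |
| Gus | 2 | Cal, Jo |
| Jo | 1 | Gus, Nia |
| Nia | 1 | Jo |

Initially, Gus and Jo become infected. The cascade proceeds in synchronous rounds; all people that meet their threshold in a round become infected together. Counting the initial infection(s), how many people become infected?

Round 1 — Gus, Jo become infected (initial).
Round 2 — checking thresholds:
  Cal: 1 of 2 neighbours < 2, not yet.
  Nia: 1 of 1 neighbours ≥ 1, becomes infected.
Round 3 — no new infections; cascade stops.

3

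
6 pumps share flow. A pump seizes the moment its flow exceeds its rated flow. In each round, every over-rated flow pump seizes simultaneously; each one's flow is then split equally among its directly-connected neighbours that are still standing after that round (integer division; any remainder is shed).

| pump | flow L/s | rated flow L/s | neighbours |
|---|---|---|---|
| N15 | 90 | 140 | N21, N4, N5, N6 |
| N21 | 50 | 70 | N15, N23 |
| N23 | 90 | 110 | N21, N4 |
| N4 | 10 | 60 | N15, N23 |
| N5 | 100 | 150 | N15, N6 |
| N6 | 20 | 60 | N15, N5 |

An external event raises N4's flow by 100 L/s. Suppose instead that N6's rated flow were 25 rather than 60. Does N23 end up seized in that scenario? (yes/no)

With N6's rated flow at 25:
Round 1 — N4 at 110 > 60. N4 seizes.
  N4 sheds 110 L/s to N15, N23: 55 each.
    N15: 90+55 = 145 > 140
    N23: 90+55 = 145 > 110
Round 2 — N15, N23 seize.
  N15 sheds 145 L/s to N21, N5, N6: 48 each (1 lost).
    N21: 50+48 = 98 > 70
    N5: 100+48 = 148 ≤ 150
    N6: 20+48 = 68 > 25
  N23 sheds 145 L/s to N21: 145 each.
    N21: 98+145 = 243 > 70
Round 3 — N21, N6 seize.
  N21 sheds 243 L/s: no online neighbours, lost.
  N6 sheds 68 L/s to N5: 68 each.
    N5: 148+68 = 216 > 150
Round 4 — N5 seizes.
  N5 sheds 216 L/s: no online neighbours, lost.
No further seizures.

yes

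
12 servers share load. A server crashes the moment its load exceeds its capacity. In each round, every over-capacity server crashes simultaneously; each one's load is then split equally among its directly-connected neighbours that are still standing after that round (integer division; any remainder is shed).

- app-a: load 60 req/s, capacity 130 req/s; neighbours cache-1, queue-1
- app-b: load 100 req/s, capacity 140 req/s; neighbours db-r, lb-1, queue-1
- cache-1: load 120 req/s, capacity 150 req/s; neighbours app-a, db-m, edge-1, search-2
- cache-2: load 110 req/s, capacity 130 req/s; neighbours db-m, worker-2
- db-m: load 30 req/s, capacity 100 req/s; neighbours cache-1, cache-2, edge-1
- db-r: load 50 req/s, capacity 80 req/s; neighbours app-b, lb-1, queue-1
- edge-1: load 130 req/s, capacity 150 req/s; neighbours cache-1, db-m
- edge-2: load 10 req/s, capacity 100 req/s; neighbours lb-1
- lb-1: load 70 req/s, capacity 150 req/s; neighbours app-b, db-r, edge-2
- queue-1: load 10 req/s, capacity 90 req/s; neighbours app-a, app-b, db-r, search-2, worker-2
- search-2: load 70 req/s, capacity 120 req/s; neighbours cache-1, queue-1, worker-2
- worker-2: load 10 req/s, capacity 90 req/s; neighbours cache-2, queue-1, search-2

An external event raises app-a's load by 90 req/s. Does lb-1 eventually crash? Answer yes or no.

Round 1 — app-a at 150 > 130. app-a crashes.
  app-a sheds 150 req/s to cache-1, queue-1: 75 each.
    cache-1: 120+75 = 195 > 150
    queue-1: 10+75 = 85 ≤ 90
Round 2 — cache-1 crashes.
  cache-1 sheds 195 req/s to db-m, edge-1, search-2: 65 each.
    db-m: 30+65 = 95 ≤ 100
    edge-1: 130+65 = 195 > 150
    search-2: 70+65 = 135 > 120
Round 3 — edge-1, search-2 crash.
  edge-1 sheds 195 req/s to db-m: 195 each.
    db-m: 95+195 = 290 > 100
  search-2 sheds 135 req/s to queue-1, worker-2: 67 each (1 lost).
    queue-1: 85+67 = 152 > 90
    worker-2: 10+67 = 77 ≤ 90
Round 4 — db-m, queue-1 crash.
  db-m sheds 290 req/s to cache-2: 290 each.
    cache-2: 110+290 = 400 > 130
  queue-1 sheds 152 req/s to app-b, db-r, worker-2: 50 each (2 lost).
    app-b: 100+50 = 150 > 140
    db-r: 50+50 = 100 > 80
    worker-2: 77+50 = 127 > 90
Round 5 — app-b, cache-2, db-r, worker-2 crash.
  app-b sheds 150 req/s to lb-1: 150 each.
    lb-1: 70+150 = 220 > 150
  cache-2 sheds 400 req/s: no online neighbours, lost.
  db-r sheds 100 req/s to lb-1: 100 each.
    lb-1: 220+100 = 320 > 150
  worker-2 sheds 127 req/s: no online neighbours, lost.
Round 6 — lb-1 crashes.
  lb-1 sheds 320 req/s to edge-2: 320 each.
    edge-2: 10+320 = 330 > 100
Round 7 — edge-2 crashes.
  edge-2 sheds 330 req/s: no online neighbours, lost.
No further crashes.

yes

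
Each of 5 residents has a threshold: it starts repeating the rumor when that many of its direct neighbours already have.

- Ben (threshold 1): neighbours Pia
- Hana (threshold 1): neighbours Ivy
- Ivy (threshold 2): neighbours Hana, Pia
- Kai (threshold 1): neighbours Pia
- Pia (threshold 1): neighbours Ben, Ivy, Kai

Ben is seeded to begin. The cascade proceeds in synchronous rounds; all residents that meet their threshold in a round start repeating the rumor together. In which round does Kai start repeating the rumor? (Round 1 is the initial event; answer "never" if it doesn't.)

3

Round 1 — Ben starts repeating the rumor (initial).
Round 2 — checking thresholds:
  Pia: 1 of 3 neighbours ≥ 1, starts repeating the rumor.
Round 3 — checking thresholds:
  Ivy: 1 of 2 neighbours < 2, not yet.
  Kai: 1 of 1 neighbours ≥ 1, starts repeating the rumor.
Round 4 — no new spreads; cascade stops.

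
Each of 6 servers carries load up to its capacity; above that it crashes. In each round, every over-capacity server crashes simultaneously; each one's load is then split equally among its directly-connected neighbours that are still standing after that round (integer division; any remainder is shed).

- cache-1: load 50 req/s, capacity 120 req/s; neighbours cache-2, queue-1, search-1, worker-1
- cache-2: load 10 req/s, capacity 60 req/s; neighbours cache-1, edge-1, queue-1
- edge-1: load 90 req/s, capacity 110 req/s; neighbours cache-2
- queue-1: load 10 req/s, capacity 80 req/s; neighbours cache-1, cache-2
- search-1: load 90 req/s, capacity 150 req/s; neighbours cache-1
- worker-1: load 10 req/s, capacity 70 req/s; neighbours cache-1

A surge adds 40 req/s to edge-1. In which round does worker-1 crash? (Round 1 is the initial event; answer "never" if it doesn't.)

Round 1 — edge-1 at 130 > 110. edge-1 crashes.
  edge-1 sheds 130 req/s to cache-2: 130 each.
    cache-2: 10+130 = 140 > 60
Round 2 — cache-2 crashes.
  cache-2 sheds 140 req/s to cache-1, queue-1: 70 each.
    cache-1: 50+70 = 120 ≤ 120
    queue-1: 10+70 = 80 ≤ 80
No further crashes.

never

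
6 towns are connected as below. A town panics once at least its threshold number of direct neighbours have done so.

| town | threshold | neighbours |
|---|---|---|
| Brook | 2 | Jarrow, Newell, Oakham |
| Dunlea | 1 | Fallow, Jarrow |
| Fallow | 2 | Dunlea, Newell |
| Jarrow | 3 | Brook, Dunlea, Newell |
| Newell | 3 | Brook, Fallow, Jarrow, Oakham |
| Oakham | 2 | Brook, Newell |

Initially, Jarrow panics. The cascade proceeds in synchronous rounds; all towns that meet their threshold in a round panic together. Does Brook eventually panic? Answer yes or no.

Round 1 — Jarrow panics (initial).
Round 2 — checking thresholds:
  Brook: 1 of 3 neighbours < 2, holds.
  Dunlea: 1 of 2 neighbours ≥ 1, panics.
  Newell: 1 of 4 neighbours < 3, holds.
Round 3 — no new panics; cascade stops.

no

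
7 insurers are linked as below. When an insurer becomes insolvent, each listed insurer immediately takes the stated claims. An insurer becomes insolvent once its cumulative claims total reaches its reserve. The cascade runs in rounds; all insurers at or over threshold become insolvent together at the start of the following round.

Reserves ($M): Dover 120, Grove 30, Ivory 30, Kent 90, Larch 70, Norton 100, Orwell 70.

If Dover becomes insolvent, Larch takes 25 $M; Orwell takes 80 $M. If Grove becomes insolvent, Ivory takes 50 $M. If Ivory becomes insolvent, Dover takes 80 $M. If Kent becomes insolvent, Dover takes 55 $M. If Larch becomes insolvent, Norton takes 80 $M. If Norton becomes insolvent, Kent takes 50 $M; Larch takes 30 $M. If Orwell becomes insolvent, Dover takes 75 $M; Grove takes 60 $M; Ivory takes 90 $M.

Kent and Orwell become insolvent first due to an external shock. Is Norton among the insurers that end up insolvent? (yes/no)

no

Round 1 — Kent, Orwell become insolvent (initial).
  Dover: +55+75 → 130 ≥ 120
  Grove: +60 → 60 ≥ 30
  Ivory: +90 → 90 ≥ 30
Round 2 — Dover, Grove, Ivory become insolvent.
  Larch: +25 → 25 < 70
No further insolvencies.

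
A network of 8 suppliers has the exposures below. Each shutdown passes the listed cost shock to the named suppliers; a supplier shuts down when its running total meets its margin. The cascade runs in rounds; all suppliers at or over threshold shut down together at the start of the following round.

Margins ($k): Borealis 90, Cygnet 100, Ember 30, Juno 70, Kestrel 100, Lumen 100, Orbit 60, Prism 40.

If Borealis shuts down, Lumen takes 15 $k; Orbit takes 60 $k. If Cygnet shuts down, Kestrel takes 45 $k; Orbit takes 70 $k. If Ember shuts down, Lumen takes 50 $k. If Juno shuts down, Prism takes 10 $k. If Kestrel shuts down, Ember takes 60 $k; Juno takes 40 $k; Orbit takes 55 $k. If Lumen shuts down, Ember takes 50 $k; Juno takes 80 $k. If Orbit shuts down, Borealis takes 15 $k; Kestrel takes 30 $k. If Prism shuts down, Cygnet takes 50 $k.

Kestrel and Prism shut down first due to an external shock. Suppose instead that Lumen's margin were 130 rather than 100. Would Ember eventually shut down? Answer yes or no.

With Lumen's margin at 130:
Round 1 — Kestrel, Prism shut down (initial).
  Cygnet: +50 → 50 < 100
  Ember: +60 → 60 ≥ 30
  Juno: +40 → 40 < 70
  Orbit: +55 → 55 < 60
Round 2 — Ember shuts down.
  Lumen: +50 → 50 < 130
No further shutdowns.

yes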